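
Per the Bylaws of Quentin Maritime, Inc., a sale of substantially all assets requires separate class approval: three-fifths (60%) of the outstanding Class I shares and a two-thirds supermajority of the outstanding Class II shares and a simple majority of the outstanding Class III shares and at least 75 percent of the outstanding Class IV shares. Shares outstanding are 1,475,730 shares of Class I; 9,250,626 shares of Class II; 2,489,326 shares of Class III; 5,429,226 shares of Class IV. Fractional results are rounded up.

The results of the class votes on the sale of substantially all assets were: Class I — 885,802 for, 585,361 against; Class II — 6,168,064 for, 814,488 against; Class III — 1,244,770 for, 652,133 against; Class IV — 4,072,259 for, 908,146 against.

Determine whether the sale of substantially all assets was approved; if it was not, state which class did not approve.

Approved — every class gave the required vote.

Class I: 3/5 of 1475730 = 885438; 885,438 required, 885,802 in favor — approved.
Class II: 2/3 of 9250626 = 6167084; 6,167,084 required, 6,168,064 in favor — approved.
Class III: a majority of 2489326 is 1244664; 1,244,664 required, 1,244,770 in favor — approved.
Class IV: 3/4 of 5429226 = 4071919.50, rounded up to 4071920; 4,071,920 required, 4,072,259 in favor — approved.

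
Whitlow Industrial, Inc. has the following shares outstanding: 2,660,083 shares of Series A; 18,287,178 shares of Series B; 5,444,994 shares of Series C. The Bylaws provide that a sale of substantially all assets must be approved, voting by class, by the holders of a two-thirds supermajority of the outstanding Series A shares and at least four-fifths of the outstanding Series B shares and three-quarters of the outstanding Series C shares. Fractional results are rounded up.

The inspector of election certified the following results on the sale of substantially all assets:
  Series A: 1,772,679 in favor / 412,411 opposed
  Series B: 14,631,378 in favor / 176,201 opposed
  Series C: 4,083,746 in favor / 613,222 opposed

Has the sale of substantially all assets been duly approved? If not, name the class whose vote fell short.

Series A: 2/3 of 2660083 = 1773388.67, rounded up to 1773389; 1,773,389 required, 1,772,679 in favor — not approved.
Series B: 4/5 of 18287178 = 14629742.40, rounded up to 14629743; 14,629,743 required, 14,631,378 in favor — approved.
Series C: 3/4 of 5444994 = 4083745.50, rounded up to 4083746; 4,083,746 required, 4,083,746 in favor — approved.

Not approved — the Series A shares did not give the required vote.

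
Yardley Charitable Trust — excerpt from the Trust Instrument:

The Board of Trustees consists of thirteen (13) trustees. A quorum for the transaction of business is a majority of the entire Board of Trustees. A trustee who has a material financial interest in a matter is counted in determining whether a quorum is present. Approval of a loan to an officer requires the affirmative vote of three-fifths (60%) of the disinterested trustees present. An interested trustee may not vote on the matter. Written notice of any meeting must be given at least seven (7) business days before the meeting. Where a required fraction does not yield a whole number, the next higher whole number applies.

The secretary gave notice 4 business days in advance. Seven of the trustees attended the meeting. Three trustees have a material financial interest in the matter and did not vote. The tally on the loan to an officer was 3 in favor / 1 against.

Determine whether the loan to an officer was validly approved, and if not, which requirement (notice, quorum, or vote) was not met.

Notice: 4 business days given; 7 required (4 < 7). Not satisfied.
Quorum: 7 present (interested trustees count toward quorum); quorum is 7. Satisfied.
Vote: the loan to an officer requires three-fifths of the disinterested trustees present (7 − 3 = 4). 3/5 of 4 = 2.40, rounded up to 3, so 3 affirmative votes are needed; 3 voted in favor. Satisfied.

Invalid — notice requirement not satisfied.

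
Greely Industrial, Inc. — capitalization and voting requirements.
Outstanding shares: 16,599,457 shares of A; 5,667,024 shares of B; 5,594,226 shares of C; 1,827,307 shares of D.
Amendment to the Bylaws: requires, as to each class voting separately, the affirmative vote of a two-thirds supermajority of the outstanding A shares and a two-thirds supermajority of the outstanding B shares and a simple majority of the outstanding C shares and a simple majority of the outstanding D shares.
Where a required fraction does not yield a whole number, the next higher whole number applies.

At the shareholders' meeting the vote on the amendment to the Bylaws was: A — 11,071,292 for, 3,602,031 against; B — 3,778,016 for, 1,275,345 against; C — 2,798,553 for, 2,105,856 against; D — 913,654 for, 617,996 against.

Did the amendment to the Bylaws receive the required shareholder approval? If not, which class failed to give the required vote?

A: 2/3 of 16599457 = 11066304.67, rounded up to 11066305; 11,066,305 required, 11,071,292 in favor — approved.
B: 2/3 of 5667024 = 3778016; 3,778,016 required, 3,778,016 in favor — approved.
C: a majority of 5594226 is 2797114; 2,797,114 required, 2,798,553 in favor — approved.
D: a majority of 1827307 is 913654; 913,654 required, 913,654 in favor — approved.

Approved — every class gave the required vote.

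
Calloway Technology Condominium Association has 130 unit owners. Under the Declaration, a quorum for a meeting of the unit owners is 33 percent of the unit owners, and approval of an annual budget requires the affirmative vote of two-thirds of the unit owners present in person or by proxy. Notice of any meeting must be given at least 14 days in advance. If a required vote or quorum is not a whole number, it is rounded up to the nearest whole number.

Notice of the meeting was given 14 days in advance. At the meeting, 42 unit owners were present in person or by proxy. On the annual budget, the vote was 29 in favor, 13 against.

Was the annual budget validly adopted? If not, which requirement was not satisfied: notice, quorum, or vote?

Notice: 14 days given; 14 required. Satisfied.
Quorum: 33% of 130 = 42.90, rounded up to 43; 42 present. Not satisfied.
Vote: requires two-thirds of those present (42); 2/3 of 42 = 28, so 28 needed; 29 in favor. Satisfied.

Invalid — quorum requirement not satisfied.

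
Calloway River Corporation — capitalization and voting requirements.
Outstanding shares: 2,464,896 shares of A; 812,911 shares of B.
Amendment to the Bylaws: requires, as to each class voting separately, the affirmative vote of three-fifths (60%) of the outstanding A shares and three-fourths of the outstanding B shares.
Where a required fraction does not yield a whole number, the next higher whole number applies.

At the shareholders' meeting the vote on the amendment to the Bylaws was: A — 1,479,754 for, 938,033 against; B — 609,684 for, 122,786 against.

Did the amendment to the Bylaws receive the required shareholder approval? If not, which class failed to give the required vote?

A: 3/5 of 2464896 = 1478937.60, rounded up to 1478938; 1,478,938 required, 1,479,754 in favor — approved.
B: 3/4 of 812911 = 609683.25, rounded up to 609684; 609,684 required, 609,684 in favor — approved.

Approved — every class gave the required vote.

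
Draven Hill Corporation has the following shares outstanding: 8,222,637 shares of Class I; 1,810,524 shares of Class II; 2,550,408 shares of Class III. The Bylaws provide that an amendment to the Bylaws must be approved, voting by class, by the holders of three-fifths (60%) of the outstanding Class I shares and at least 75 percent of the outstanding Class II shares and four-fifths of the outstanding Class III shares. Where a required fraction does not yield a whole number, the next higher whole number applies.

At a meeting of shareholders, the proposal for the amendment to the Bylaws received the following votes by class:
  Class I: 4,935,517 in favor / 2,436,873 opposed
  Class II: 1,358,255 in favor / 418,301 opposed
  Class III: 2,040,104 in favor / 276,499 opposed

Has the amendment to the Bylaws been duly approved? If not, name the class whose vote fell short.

Class I: 3/5 of 8222637 = 4933582.20, rounded up to 4933583; 4,933,583 required, 4,935,517 in favor — approved.
Class II: 3/4 of 1810524 = 1357893; 1,357,893 required, 1,358,255 in favor — approved.
Class III: 4/5 of 2550408 = 2040326.40, rounded up to 2040327; 2,040,327 required, 2,040,104 in favor — not approved.

Not approved — the Class III shares did not give the required vote.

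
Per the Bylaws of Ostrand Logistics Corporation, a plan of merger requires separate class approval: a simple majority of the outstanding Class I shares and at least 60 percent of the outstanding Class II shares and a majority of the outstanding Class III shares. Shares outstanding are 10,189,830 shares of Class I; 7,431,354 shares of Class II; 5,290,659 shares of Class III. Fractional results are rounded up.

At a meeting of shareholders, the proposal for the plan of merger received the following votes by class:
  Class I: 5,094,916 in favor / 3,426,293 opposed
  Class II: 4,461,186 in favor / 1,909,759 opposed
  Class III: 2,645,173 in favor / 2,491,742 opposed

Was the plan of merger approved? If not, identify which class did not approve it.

Class I: a majority of 10189830 is 5094916; 5,094,916 required, 5,094,916 in favor — approved.
Class II: 3/5 of 7431354 = 4458812.40, rounded up to 4458813; 4,458,813 required, 4,461,186 in favor — approved.
Class III: a majority of 5290659 is 2645330; 2,645,330 required, 2,645,173 in favor — not approved.

Not approved — the Class III shares did not give the required vote.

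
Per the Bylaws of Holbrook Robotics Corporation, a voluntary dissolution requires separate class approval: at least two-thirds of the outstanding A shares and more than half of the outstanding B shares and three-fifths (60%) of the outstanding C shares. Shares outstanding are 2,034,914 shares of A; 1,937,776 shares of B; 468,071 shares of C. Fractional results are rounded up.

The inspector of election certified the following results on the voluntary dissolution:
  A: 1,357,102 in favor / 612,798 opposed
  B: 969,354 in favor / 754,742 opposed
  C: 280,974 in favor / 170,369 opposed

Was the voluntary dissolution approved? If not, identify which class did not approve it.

Approved — every class gave the required vote.

A: 2/3 of 2034914 = 1356609.33, rounded up to 1356610; 1,356,610 required, 1,357,102 in favor — approved.
B: a majority of 1937776 is 968889; 968,889 required, 969,354 in favor — approved.
C: 3/5 of 468071 = 280842.60, rounded up to 280843; 280,843 required, 280,974 in favor — approved.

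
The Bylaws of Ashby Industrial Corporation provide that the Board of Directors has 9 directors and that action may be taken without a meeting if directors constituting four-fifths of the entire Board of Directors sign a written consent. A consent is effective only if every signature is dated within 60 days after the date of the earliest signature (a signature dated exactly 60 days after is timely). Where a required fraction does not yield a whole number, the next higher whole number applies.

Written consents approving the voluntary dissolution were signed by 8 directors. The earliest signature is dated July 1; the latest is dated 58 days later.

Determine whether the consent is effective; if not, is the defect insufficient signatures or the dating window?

Effective — both the signature and dating-window requirements are satisfied.

Signatures required: four-fifths of 9 — 4/5 of 9 = 7.20, rounded up to 8, so 8 needed; 8 signed. Sufficient.
Dating window: the latest signature is 58 days after the earliest; the limit is 60 days. Within the window.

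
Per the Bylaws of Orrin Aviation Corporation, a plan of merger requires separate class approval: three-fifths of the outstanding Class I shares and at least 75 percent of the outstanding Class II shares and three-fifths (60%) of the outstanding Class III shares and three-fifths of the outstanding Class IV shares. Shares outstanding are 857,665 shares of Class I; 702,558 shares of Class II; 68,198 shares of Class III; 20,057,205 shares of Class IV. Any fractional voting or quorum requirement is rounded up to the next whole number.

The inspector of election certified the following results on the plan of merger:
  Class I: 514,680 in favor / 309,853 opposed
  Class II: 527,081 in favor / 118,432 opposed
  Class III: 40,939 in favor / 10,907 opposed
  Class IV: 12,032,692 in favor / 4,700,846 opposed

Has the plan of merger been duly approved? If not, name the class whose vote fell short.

Class I: 3/5 of 857665 = 514599; 514,599 required, 514,680 in favor — approved.
Class II: 3/4 of 702558 = 526918.50, rounded up to 526919; 526,919 required, 527,081 in favor — approved.
Class III: 3/5 of 68198 = 40918.80, rounded up to 40919; 40,919 required, 40,939 in favor — approved.
Class IV: 3/5 of 20057205 = 12034323; 12,034,323 required, 12,032,692 in favor — not approved.

Not approved — the Class IV shares did not give the required vote.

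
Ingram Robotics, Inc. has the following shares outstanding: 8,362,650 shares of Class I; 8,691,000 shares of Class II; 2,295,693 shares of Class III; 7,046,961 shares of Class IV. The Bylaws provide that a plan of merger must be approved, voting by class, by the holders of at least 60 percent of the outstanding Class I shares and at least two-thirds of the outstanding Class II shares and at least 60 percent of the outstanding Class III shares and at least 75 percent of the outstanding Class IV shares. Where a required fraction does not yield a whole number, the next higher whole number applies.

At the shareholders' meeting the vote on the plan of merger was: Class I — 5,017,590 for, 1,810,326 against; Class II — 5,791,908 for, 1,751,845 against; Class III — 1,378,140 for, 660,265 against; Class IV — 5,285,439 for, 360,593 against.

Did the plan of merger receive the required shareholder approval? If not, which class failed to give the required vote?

Not approved — the Class II shares did not give the required vote.

Class I: 3/5 of 8362650 = 5017590; 5,017,590 required, 5,017,590 in favor — approved.
Class II: 2/3 of 8691000 = 5794000; 5,794,000 required, 5,791,908 in favor — not approved.
Class III: 3/5 of 2295693 = 1377415.80, rounded up to 1377416; 1,377,416 required, 1,378,140 in favor — approved.
Class IV: 3/4 of 7046961 = 5285220.75, rounded up to 5285221; 5,285,221 required, 5,285,439 in favor — approved.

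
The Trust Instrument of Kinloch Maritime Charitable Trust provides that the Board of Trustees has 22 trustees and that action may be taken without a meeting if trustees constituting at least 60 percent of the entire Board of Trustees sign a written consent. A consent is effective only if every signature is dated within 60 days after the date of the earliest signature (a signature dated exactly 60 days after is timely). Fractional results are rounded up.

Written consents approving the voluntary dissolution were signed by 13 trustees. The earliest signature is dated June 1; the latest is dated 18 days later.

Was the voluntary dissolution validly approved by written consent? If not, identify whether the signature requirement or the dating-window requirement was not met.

Not effective — insufficient signatures.

Signatures required: at least 60 percent of 22 — 3/5 of 22 = 13.20, rounded up to 14, so 14 needed; 13 signed. Insufficient.
Dating window: the latest signature is 18 days after the earliest; the limit is 60 days. Within the window.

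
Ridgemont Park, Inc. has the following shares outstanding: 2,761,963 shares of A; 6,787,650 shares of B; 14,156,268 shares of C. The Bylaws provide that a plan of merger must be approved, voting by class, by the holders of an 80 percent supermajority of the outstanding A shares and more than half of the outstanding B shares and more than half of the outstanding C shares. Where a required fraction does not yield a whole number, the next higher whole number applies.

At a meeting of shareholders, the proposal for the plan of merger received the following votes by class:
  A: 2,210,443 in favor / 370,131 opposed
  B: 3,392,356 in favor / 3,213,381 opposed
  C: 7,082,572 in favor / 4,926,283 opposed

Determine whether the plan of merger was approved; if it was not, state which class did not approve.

Not approved — the B shares did not give the required vote.

A: 4/5 of 2761963 = 2209570.40, rounded up to 2209571; 2,209,571 required, 2,210,443 in favor — approved.
B: a majority of 6787650 is 3393826; 3,393,826 required, 3,392,356 in favor — not approved.
C: a majority of 14156268 is 7078135; 7,078,135 required, 7,082,572 in favor — approved.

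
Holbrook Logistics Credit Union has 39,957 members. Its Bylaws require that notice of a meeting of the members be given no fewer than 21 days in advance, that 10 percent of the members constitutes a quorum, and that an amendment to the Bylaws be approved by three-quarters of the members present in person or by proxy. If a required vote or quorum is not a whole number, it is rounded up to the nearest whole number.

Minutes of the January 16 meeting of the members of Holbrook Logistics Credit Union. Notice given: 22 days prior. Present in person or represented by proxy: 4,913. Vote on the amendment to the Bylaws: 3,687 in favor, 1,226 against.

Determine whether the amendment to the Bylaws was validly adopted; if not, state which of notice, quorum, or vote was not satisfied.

Valid — all requirements satisfied.

Notice: 22 days given; 21 required. Satisfied.
Quorum: 10% of 39,957 = 3,995.70, rounded up to 3,996; 4,913 present. Satisfied.
Vote: requires three-fourths of those present (4,913); 3/4 of 4913 = 3684.75, rounded up to 3685, so 3,685 needed; 3,687 in favor. Satisfied.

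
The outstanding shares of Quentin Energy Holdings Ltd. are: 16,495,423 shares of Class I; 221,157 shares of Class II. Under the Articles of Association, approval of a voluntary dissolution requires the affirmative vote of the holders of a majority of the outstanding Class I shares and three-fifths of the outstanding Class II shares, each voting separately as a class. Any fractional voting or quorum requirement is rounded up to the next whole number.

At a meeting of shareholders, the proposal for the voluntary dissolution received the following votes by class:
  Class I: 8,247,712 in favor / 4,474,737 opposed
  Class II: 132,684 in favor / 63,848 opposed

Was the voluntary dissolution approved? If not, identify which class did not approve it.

Not approved — the Class II shares did not give the required vote.

Class I: a majority of 16495423 is 8247712; 8,247,712 required, 8,247,712 in favor — approved.
Class II: 3/5 of 221157 = 132694.20, rounded up to 132695; 132,695 required, 132,684 in favor — not approved.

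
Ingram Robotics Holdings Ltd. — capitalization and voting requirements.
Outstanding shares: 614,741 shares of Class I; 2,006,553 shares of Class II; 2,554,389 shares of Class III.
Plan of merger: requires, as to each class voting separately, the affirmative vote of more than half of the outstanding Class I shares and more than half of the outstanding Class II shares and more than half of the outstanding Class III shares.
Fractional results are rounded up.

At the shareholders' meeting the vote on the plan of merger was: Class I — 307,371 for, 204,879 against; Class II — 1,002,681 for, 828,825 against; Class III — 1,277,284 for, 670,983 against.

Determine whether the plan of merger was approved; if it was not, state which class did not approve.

Not approved — the Class II shares did not give the required vote.

Class I: a majority of 614741 is 307371; 307,371 required, 307,371 in favor — approved.
Class II: a majority of 2006553 is 1003277; 1,003,277 required, 1,002,681 in favor — not approved.
Class III: a majority of 2554389 is 1277195; 1,277,195 required, 1,277,284 in favor — approved.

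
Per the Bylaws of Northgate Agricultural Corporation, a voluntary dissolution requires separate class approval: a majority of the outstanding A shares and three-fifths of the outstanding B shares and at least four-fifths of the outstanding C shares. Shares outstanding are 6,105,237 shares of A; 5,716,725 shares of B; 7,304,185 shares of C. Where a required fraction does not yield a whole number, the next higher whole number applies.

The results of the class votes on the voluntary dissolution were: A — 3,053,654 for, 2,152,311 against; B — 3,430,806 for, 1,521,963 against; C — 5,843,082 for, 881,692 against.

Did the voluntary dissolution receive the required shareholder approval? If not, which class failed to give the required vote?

Not approved — the C shares did not give the required vote.

A: a majority of 6105237 is 3052619; 3,052,619 required, 3,053,654 in favor — approved.
B: 3/5 of 5716725 = 3430035; 3,430,035 required, 3,430,806 in favor — approved.
C: 4/5 of 7304185 = 5843348; 5,843,348 required, 5,843,082 in favor — not approved.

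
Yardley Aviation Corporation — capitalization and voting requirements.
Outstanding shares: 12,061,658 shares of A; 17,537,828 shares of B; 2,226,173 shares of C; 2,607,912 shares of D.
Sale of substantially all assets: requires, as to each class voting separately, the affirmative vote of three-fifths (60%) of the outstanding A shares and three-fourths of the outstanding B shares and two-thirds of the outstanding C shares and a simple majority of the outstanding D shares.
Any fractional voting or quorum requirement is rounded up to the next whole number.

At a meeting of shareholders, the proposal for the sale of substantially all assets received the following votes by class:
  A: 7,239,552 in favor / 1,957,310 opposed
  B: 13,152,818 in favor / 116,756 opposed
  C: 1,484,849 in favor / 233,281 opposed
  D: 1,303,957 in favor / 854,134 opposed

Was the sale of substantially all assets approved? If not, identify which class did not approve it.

A: 3/5 of 12061658 = 7236994.80, rounded up to 7236995; 7,236,995 required, 7,239,552 in favor — approved.
B: 3/4 of 17537828 = 13153371; 13,153,371 required, 13,152,818 in favor — not approved.
C: 2/3 of 2226173 = 1484115.33, rounded up to 1484116; 1,484,116 required, 1,484,849 in favor — approved.
D: a majority of 2607912 is 1303957; 1,303,957 required, 1,303,957 in favor — approved.

Not approved — the B shares did not give the required vote.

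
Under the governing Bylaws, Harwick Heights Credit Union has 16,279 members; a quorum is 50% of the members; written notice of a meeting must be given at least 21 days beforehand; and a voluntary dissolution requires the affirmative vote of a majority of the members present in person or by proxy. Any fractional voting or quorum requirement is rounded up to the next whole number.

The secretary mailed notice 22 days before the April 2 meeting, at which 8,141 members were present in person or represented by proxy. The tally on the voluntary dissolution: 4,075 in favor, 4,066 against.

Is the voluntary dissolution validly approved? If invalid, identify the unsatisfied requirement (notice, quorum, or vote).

Notice: 22 days given; 21 required. Satisfied.
Quorum: 50% of 16,279 = 8,139.50, rounded up to 8,140; 8,141 present. Satisfied.
Vote: requires a majority of those present (8,141); a majority of 8141 is 4071, so 4,071 needed; 4,075 in favor. Satisfied.

Valid — all requirements satisfied.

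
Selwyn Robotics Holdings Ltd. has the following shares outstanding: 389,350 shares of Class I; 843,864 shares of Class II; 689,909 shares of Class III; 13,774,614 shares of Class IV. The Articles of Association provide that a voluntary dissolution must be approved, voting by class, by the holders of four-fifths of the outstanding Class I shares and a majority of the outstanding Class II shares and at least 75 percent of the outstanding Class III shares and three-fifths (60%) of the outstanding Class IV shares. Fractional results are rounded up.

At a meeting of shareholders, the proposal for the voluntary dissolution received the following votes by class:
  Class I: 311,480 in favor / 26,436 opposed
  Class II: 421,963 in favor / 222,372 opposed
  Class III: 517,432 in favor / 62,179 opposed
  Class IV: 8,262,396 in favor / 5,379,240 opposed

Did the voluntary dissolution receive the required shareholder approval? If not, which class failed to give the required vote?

Class I: 4/5 of 389350 = 311480; 311,480 required, 311,480 in favor — approved.
Class II: a majority of 843864 is 421933; 421,933 required, 421,963 in favor — approved.
Class III: 3/4 of 689909 = 517431.75, rounded up to 517432; 517,432 required, 517,432 in favor — approved.
Class IV: 3/5 of 13774614 = 8264768.40, rounded up to 8264769; 8,264,769 required, 8,262,396 in favor — not approved.

Not approved — the Class IV shares did not give the required vote.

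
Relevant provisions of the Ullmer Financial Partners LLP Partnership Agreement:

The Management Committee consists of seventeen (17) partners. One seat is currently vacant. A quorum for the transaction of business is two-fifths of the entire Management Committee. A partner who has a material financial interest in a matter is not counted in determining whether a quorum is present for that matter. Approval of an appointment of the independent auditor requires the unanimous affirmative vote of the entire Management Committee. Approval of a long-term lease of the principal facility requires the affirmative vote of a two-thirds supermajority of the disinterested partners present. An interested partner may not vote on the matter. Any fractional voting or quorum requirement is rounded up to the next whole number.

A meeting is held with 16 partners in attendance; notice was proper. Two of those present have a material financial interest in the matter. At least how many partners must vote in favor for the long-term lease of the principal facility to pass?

The long-term lease of the principal facility requires two-thirds of the disinterested partners present (16 − 2 = 14).
2/3 of 14 = 9.33, rounded up to 10.

10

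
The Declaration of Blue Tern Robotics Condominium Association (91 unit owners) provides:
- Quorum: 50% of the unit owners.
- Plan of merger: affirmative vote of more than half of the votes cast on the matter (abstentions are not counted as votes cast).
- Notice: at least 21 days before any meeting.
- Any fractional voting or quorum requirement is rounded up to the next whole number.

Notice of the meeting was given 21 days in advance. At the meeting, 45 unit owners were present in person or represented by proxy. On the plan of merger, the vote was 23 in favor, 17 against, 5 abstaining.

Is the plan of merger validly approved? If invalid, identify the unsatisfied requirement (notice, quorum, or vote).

Invalid — quorum requirement not satisfied.

Notice: 21 days given; 21 required. Satisfied.
Quorum: 50% of 91 = 45.50, rounded up to 46; 45 present. Not satisfied.
Vote: requires a majority of the votes cast (45 − 5 abstaining = 40); a majority of 40 is 21, so 21 needed; 23 in favor. Satisfied.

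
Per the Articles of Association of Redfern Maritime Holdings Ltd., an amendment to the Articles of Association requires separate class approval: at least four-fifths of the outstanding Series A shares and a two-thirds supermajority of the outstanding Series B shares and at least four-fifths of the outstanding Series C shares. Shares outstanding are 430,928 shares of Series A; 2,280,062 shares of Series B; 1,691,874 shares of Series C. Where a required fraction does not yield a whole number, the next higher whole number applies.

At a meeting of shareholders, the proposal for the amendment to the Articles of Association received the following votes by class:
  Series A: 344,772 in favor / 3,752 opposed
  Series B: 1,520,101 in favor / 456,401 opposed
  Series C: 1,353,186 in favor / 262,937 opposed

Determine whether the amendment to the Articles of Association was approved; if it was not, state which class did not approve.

Not approved — the Series C shares did not give the required vote.

Series A: 4/5 of 430928 = 344742.40, rounded up to 344743; 344,743 required, 344,772 in favor — approved.
Series B: 2/3 of 2280062 = 1520041.33, rounded up to 1520042; 1,520,042 required, 1,520,101 in favor — approved.
Series C: 4/5 of 1691874 = 1353499.20, rounded up to 1353500; 1,353,500 required, 1,353,186 in favor — not approved.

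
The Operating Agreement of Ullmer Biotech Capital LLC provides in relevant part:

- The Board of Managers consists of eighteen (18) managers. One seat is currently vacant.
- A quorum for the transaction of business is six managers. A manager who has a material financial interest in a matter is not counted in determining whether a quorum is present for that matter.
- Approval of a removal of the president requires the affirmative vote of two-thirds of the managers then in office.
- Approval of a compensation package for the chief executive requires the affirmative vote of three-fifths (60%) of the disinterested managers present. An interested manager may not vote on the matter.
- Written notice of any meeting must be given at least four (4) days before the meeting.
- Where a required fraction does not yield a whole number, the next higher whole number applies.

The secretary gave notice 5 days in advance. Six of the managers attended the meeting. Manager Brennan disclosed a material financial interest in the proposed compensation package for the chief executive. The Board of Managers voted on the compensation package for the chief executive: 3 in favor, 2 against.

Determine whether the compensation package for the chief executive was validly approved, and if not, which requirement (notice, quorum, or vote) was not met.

Notice: 5 days given; 4 required (5 ≥ 4). Satisfied.
Quorum: 6 present, but the 1 interested manager does not count, leaving 5. Quorum is 6. Not satisfied.
Vote: the compensation package for the chief executive requires three-fifths of the disinterested managers present (6 − 1 = 5). 3/5 of 5 = 3, so 3 affirmative votes are needed; 3 voted in favor. Satisfied. (Moot — without a quorum no business can be validly transacted.)

Invalid — quorum requirement not satisfied.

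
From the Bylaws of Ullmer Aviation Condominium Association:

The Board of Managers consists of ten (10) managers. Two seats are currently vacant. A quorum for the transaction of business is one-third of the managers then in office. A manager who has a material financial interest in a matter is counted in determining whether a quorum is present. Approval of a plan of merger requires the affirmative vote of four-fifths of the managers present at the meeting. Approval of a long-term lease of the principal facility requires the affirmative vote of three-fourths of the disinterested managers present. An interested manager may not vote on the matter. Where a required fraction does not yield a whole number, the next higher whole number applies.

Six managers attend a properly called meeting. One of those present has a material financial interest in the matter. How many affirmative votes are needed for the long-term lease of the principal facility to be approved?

The long-term lease of the principal facility requires three-fourths of the disinterested managers present (6 − 1 = 5).
3/4 of 5 = 3.75, rounded up to 4.

4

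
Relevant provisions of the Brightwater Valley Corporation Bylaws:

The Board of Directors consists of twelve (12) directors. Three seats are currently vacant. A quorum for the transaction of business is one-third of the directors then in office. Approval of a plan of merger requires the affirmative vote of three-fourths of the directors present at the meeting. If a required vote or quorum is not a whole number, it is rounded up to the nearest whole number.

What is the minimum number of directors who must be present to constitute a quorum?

3

1/3 of 9 = 3.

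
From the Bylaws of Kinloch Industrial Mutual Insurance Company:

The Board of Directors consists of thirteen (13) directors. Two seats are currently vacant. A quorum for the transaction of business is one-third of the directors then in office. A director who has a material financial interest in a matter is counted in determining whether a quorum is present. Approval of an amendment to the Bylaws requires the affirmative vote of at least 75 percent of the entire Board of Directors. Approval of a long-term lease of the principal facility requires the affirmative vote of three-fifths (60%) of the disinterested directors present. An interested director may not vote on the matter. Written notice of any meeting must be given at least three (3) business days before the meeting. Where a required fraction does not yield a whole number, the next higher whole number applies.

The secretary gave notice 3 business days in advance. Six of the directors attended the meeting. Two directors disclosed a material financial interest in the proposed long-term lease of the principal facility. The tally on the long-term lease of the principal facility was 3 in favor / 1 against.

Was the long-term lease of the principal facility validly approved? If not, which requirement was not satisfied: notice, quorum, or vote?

Valid — all requirements satisfied.

Notice: 3 business days given; 3 required (3 ≥ 3). Satisfied.
Quorum: 6 present (interested directors count toward quorum); quorum is 4. Satisfied.
Vote: the long-term lease of the principal facility requires three-fifths of the disinterested directors present (6 − 2 = 4). 3/5 of 4 = 2.40, rounded up to 3, so 3 affirmative votes are needed; 3 voted in favor. Satisfied.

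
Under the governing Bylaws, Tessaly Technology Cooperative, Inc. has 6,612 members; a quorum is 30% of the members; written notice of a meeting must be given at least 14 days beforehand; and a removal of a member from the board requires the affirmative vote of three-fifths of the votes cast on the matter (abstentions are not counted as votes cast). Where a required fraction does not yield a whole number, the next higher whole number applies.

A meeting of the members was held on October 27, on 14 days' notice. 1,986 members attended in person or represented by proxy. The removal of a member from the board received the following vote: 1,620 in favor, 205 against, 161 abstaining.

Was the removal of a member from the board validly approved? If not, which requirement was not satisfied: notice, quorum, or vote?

Valid — all requirements satisfied.

Notice: 14 days given; 14 required. Satisfied.
Quorum: 30% of 6,612 = 1,983.60, rounded up to 1,984; 1,986 present. Satisfied.
Vote: requires three-fifths of the votes cast (1,986 − 161 abstaining = 1,825); 3/5 of 1825 = 1095, so 1,095 needed; 1,620 in favor. Satisfied.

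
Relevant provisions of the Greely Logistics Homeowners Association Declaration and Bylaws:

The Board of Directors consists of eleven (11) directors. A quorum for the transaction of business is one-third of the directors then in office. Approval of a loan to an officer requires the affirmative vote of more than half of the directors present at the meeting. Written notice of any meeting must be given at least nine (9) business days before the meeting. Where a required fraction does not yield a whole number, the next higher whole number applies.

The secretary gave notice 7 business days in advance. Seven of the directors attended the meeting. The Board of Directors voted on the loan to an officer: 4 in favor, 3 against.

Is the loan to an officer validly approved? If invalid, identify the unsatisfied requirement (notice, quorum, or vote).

Notice: 7 business days given; 9 required (7 < 9). Not satisfied.
Quorum: 7 present; quorum is 4. Satisfied.
Vote: the loan to an officer requires a majority of the directors present (7). A majority of 7 is 4, so 4 affirmative votes are needed; 4 voted in favor. Satisfied.

Invalid — notice requirement not satisfied.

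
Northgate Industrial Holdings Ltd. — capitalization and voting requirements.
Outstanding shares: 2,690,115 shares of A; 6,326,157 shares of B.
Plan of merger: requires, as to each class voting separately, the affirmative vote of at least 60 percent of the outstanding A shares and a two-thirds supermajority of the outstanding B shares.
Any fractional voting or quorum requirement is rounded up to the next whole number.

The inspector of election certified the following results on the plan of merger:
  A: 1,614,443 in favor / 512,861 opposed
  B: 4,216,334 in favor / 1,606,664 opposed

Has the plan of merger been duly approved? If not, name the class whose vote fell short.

A: 3/5 of 2690115 = 1614069; 1,614,069 required, 1,614,443 in favor — approved.
B: 2/3 of 6326157 = 4217438; 4,217,438 required, 4,216,334 in favor — not approved.

Not approved — the B shares did not give the required vote.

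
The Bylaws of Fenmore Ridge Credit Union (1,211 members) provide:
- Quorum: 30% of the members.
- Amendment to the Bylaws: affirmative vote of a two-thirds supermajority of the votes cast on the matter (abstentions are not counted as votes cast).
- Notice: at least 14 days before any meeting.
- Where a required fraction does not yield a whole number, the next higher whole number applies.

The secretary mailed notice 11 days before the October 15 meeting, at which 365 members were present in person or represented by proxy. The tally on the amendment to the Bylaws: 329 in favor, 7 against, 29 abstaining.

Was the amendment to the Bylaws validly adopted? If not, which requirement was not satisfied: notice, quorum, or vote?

Invalid — notice requirement not satisfied.

Notice: 11 days given; 14 required. Not satisfied.
Quorum: 30% of 1,211 = 363.30, rounded up to 364; 365 present. Satisfied.
Vote: requires two-thirds of the votes cast (365 − 29 abstaining = 336); 2/3 of 336 = 224, so 224 needed; 329 in favor. Satisfied.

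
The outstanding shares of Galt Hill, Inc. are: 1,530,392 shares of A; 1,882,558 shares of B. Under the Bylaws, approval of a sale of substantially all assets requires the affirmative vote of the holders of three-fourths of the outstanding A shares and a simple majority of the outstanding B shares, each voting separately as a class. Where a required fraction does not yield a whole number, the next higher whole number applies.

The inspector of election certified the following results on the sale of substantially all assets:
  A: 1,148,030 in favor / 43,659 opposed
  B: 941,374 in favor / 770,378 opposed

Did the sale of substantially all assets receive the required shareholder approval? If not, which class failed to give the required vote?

A: 3/4 of 1530392 = 1147794; 1,147,794 required, 1,148,030 in favor — approved.
B: a majority of 1882558 is 941280; 941,280 required, 941,374 in favor — approved.

Approved — every class gave the required vote.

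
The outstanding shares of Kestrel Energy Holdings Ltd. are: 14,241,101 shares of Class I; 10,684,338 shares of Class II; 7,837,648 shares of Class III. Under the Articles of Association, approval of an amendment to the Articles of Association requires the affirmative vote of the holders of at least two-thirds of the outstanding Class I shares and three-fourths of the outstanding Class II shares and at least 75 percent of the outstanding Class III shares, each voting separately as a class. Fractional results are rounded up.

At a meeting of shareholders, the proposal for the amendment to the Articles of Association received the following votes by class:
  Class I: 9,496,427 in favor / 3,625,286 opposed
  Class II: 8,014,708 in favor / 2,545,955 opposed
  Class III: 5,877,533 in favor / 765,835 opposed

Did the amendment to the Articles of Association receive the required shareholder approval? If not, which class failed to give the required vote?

Class I: 2/3 of 14241101 = 9494067.33, rounded up to 9494068; 9,494,068 required, 9,496,427 in favor — approved.
Class II: 3/4 of 10684338 = 8013253.50, rounded up to 8013254; 8,013,254 required, 8,014,708 in favor — approved.
Class III: 3/4 of 7837648 = 5878236; 5,878,236 required, 5,877,533 in favor — not approved.

Not approved — the Class III shares did not give the required vote.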